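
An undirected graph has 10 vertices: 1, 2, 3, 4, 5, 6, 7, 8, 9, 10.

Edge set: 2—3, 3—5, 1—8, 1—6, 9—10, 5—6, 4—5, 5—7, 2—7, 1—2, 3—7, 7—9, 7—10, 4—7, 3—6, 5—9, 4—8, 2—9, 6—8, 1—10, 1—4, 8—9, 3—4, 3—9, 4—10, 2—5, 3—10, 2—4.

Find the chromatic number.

5

2, 3, 5, 7, 9 are mutually adjacent (a clique of size 5), so at least 5 colors are needed.
One proper 5-coloring: 1=a, 2=c, 3=a, 4=b, 5=d, 6=b, 7=e, 8=c, 9=b, 10=c. No two adjacent vertices share a color.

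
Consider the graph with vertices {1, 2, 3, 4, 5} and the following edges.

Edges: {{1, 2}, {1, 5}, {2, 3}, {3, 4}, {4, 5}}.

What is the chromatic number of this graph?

The cycle 3-4-5-1-2-3 has odd length 5, so it cannot be 2-colored; at least 3 colors are needed.
3 colors suffice: color a → {3, 5}; color b → {2, 4}; color c → {1}. Every edge joins two different colors.

3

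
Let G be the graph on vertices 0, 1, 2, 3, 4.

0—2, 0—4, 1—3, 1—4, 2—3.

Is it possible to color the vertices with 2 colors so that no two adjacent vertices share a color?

The cycle 3-1-4-0-2-3 has odd length 5, so it cannot be 2-colored; at least 3 colors are needed.
So 2 colors are not enough.

No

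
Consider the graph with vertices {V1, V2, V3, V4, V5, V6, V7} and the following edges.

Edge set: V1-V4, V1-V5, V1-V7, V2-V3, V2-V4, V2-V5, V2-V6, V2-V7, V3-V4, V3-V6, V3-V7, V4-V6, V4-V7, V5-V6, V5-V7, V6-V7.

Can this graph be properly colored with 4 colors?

V2, V3, V4, V6, V7 are pairwise adjacent (a clique of size 5), so at least 5 colors are needed.
So 4 colors are not enough.

No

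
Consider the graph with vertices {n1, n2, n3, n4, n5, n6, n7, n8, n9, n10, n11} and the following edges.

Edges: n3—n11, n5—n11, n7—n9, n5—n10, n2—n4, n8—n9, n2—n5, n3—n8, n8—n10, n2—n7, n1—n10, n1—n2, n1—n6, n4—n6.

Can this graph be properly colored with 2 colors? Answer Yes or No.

The cycle n3-n8-n10-n5-n11-n3 has odd length 5, so it cannot be 2-colored; at least 3 colors are needed.
So 2 colors are not enough.

No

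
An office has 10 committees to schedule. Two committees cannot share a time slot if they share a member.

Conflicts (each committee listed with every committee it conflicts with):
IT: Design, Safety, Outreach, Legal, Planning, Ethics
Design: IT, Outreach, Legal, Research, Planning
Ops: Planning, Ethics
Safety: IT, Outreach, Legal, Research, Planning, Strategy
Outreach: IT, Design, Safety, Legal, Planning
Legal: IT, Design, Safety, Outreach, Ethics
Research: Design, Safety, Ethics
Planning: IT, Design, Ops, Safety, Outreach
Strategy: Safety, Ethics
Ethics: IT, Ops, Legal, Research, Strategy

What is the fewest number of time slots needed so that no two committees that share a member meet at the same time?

IT, Safety, Outreach, Legal are mutually in conflict, so at least 4 time slots are needed.
4 time slots suffice: time slot 1 → {IT, Ops, Research, Strategy}; time slot 2 → {Design, Safety, Ethics}; time slot 3 → {Legal, Planning}; time slot 4 → {Outreach}. Every pair that conflicts lands in different time slots.

4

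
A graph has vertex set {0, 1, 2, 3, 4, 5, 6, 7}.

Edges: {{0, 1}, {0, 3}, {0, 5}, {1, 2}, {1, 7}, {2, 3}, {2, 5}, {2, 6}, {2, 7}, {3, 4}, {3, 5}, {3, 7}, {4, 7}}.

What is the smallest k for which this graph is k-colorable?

2, 3, 7 are pairwise adjacent, so at least 3 colors are needed.
3 colors suffice: color a → {0, 2, 4}; color b → {1, 3, 6}; color c → {5, 7}. Each edge has distinct colors on its endpoints.

3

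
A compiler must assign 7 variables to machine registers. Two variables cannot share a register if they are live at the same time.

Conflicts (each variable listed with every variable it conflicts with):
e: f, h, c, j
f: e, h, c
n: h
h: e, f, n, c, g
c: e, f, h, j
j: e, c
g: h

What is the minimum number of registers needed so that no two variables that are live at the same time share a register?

e, f, h, c pairwise conflict, so at least 4 registers are needed.
4 registers suffice: register 1 → {h, j}; register 2 → {e, n, g}; register 3 → {c}; register 4 → {f}. Every pair that conflicts lands in different registers.

4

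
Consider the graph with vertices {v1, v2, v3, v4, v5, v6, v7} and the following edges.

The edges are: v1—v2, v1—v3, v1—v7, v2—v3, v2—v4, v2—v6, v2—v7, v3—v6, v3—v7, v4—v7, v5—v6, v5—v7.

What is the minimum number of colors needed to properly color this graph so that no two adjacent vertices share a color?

4

v1, v2, v3, v7 are pairwise adjacent (a clique of size 4), so at least 4 colors are needed.
One proper 4-coloring: v1=yellow, v2=red, v3=green, v4=green, v5=red, v6=blue, v7=blue. Every edge joins two different colors.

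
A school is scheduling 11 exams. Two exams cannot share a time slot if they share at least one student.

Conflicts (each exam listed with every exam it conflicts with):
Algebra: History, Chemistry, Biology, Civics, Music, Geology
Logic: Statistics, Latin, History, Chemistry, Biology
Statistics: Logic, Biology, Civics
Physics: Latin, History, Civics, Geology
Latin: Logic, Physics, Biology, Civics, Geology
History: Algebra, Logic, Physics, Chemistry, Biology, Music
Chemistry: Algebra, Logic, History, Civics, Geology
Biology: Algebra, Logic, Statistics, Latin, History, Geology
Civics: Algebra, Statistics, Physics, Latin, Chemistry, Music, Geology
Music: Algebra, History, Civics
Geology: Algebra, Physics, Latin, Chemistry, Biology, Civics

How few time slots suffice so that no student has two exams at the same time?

4

Algebra, Chemistry, Civics, Geology pairwise conflict, so at least 4 time slots are needed.
A valid assignment using 4 time slots: Algebra=3, Logic=3, Statistics=2, Physics=3, Latin=4, History=2, Chemistry=4, Biology=1, Civics=1, Music=4, Geology=2. No two conflicting exams share a time slot.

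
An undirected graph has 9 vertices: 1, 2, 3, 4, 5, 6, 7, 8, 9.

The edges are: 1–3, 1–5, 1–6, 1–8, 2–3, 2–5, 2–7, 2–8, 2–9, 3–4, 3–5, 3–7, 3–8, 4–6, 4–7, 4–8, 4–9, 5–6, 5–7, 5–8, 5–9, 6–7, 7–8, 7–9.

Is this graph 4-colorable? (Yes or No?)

No

2, 3, 5, 7, 8 form a clique, so at least 5 colors are needed.
So 4 colors are not enough.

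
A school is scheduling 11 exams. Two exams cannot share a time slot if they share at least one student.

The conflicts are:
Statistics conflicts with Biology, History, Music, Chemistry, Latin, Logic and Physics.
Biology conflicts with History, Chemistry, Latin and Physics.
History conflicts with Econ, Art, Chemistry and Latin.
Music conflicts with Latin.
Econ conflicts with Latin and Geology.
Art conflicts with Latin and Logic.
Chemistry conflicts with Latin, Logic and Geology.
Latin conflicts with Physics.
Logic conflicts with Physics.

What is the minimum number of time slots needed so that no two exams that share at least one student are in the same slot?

Statistics, Biology, History, Chemistry, Latin are mutually in conflict, so at least 5 time slots are needed.
Using 5 time slots: Statistics=2, Biology=5, History=3, Music=3, Econ=2, Art=2, Chemistry=4, Latin=1, Logic=1, Physics=3, Geology=1. Each listed conflict is separated.

5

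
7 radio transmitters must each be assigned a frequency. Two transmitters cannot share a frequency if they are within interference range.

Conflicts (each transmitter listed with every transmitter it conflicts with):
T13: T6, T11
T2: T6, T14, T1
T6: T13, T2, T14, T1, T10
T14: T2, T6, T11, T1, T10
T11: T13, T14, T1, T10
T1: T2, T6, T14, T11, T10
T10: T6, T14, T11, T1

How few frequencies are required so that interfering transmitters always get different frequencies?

T14, T11, T1, T10 pairwise conflict, so at least 4 frequencies are needed.
4 frequencies suffice: frequency 1 → {T6, T11}; frequency 2 → {T13, T1}; frequency 3 → {T14}; frequency 4 → {T2, T10}. Every pair that conflicts lands in different frequencies.

4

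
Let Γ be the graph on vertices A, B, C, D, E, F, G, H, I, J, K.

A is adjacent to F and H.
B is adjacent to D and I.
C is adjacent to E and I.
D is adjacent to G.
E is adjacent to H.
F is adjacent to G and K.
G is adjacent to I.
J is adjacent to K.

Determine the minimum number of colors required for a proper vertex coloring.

The cycle C-I-G-F-A-H-E-C has odd length 7, so it cannot be 2-colored; at least 3 colors are needed.
3 colors suffice: color 1 → {D, F, H, I, J}; color 2 → {A, B, C, G, K}; color 3 → {E}. No two adjacent vertices share a color.

3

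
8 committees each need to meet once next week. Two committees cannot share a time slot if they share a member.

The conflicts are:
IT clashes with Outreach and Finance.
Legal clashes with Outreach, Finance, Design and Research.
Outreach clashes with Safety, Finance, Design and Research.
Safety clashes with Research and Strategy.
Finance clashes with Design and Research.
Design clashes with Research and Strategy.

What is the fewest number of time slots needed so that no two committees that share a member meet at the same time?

5

Legal, Outreach, Finance, Design, Research all conflict with each other, so at least 5 time slots are needed.
5 time slots suffice: IT=3, Legal=5, Outreach=1, Safety=2, Finance=2, Design=4, Research=3, Strategy=1. Every pair that conflicts lands in different time slots.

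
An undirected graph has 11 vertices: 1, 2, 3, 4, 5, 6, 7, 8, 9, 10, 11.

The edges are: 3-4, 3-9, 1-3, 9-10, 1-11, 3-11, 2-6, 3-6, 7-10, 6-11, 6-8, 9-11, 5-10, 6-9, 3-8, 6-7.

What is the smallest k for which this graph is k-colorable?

4

3, 6, 9, 11 are mutually adjacent (a clique of size 4), so at least 4 colors are needed.
One proper 4-coloring: 1=red, 2=blue, 3=blue, 4=red, 5=blue, 6=red, 7=blue, 8=green, 9=yellow, 10=red, 11=green. Every edge joins two different colors.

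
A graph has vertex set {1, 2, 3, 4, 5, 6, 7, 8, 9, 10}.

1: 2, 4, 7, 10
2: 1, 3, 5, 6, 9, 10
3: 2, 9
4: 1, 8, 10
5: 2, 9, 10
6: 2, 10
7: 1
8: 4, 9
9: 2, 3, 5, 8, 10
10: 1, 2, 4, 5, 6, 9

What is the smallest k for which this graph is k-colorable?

2, 5, 9, 10 are pairwise adjacent (a clique of size 4), so at least 4 colors are needed.
4 colors suffice: 1=green, 2=blue, 3=red, 4=blue, 5=yellow, 6=green, 7=red, 8=red, 9=green, 10=red. Every edge joins two different colors.

4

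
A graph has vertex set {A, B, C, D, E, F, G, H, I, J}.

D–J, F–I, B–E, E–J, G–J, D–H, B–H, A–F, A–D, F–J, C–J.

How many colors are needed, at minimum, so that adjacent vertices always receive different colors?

3

The cycle B-E-J-D-H-B has odd length 5, so it cannot be 2-colored; at least 3 colors are needed.
3 colors suffice: color 1 → {A, H, I, J}; color 2 → {C, D, E, F, G}; color 3 → {B}. Every edge joins two different colors.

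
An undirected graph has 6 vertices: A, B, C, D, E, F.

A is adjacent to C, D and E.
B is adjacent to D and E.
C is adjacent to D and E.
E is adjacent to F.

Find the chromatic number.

3

A, C, E form a triangle, so at least 3 colors are needed.
3 colors suffice: color 1 → {D, E}; color 2 → {A, B, F}; color 3 → {C}. No two adjacent vertices share a color.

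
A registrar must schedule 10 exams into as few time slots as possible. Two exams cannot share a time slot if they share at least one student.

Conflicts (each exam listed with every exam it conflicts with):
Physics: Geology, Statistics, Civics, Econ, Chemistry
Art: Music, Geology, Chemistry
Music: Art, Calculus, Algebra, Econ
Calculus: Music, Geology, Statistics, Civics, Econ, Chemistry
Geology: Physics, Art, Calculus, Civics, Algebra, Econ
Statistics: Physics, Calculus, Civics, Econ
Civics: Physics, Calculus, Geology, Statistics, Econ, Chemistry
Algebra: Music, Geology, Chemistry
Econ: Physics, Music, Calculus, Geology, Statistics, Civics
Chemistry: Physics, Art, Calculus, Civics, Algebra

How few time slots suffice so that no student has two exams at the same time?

Calculus, Statistics, Civics, Econ pairwise conflict, so at least 4 time slots are needed.
4 time slots suffice: time slot 1 → {Music, Geology, Statistics, Chemistry}; time slot 2 → {Art, Algebra, Econ}; time slot 3 → {Physics, Calculus}; time slot 4 → {Civics}. Each listed conflict is separated.

4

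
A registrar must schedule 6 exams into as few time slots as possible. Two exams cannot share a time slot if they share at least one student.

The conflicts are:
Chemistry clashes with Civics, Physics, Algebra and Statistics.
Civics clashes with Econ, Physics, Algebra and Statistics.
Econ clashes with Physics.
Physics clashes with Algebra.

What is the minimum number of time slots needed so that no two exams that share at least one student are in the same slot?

4

Chemistry, Civics, Physics, Algebra pairwise conflict, so at least 4 time slots are needed.
4 time slots suffice: Chemistry=3, Civics=1, Econ=3, Physics=2, Algebra=4, Statistics=2. No two conflicting exams share a time slot.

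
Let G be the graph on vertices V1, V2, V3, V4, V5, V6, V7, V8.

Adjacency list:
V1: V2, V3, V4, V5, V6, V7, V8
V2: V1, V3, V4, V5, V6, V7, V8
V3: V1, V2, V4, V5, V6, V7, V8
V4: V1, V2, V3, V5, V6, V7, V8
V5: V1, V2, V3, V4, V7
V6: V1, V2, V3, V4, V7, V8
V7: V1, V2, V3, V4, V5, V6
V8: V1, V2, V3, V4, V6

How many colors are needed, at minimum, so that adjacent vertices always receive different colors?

V1, V2, V3, V4, V6, V7 are mutually adjacent (a clique of size 6), so at least 6 colors are needed.
6 colors suffice: V1=4, V2=3, V3=1, V4=2, V5=6, V6=6, V7=5, V8=5. No two adjacent vertices share a color.

6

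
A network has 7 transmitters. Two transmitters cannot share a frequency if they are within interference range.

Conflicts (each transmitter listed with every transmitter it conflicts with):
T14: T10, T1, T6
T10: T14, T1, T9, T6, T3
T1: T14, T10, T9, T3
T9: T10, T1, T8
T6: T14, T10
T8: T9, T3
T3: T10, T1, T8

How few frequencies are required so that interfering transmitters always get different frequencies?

T10, T1, T3 all conflict with each other, so at least 3 frequencies are needed.
Using 3 frequencies: T14=3, T10=1, T1=2, T9=3, T6=2, T8=1, T3=3. No two conflicting transmitters share a frequency.

3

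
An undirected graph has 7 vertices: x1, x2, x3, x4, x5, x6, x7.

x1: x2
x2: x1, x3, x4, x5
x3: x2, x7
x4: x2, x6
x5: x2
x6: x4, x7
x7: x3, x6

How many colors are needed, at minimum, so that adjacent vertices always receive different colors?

The cycle x3-x7-x6-x4-x2-x3 has odd length 5, so it cannot be 2-colored; at least 3 colors are needed.
3 colors suffice: color 1 → {x2, x6}; color 2 → {x1, x4, x5, x7}; color 3 → {x3}. Every edge joins two different colors.

3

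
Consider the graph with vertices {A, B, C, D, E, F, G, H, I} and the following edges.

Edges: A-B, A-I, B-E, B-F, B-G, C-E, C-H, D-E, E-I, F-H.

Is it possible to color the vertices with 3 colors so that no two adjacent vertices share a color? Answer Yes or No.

The chromatic number is 3. The cycle C-H-F-B-E-C has odd length 5, so it cannot be 2-colored; at least 3 colors are needed.
3 colors suffice: color 1 → {B, C, D, I}; color 2 → {A, E, F, G}; color 3 → {H}.
That is already a proper 3-coloring.

Yes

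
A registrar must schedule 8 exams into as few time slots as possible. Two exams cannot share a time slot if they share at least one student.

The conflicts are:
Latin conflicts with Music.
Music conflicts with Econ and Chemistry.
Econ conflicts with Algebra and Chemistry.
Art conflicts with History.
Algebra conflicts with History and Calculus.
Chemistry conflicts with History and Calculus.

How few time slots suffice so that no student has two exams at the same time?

3

Music, Econ, Chemistry all conflict with each other, so at least 3 time slots are needed.
Using 3 time slots: Latin=1, Music=3, Econ=2, Art=1, Algebra=1, Chemistry=1, History=2, Calculus=2. Every pair that conflicts lands in different time slots.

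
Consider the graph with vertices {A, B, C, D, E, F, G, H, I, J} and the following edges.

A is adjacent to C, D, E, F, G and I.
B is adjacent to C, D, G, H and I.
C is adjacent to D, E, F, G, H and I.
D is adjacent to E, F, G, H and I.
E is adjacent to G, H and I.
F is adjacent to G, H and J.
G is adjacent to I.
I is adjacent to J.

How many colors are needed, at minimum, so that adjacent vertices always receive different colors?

A, C, D, E, G, I are mutually adjacent (a clique of size 6), so at least 6 colors are needed.
A valid assignment using 6 colors: A=6, B=5, C=2, D=1, E=5, F=4, G=3, H=3, I=4, J=1. Each edge has distinct colors on its endpoints.

6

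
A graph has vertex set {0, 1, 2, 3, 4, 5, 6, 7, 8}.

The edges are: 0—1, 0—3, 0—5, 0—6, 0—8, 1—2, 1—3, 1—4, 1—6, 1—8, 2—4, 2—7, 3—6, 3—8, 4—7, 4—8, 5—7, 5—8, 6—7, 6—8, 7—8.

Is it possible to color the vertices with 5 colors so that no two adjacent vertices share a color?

Yes

The chromatic number is 5. 0, 1, 3, 6, 8 form a clique, so at least 5 colors are needed.
One proper 5-coloring: 0=green, 1=blue, 2=red, 3=purple, 4=green, 5=yellow, 6=yellow, 7=blue, 8=red.
That is already a proper 5-coloring.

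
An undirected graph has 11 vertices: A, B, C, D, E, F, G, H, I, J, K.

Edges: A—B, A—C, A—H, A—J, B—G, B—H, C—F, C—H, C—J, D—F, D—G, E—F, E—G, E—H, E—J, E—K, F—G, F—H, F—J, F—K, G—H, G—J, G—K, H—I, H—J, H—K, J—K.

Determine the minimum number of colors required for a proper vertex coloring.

E, F, G, H, J, K form a clique, so at least 6 colors are needed.
6 colors suffice: A=3, B=2, C=5, D=1, E=6, F=4, G=3, H=1, I=2, J=2, K=5. Every edge joins two different colors.

6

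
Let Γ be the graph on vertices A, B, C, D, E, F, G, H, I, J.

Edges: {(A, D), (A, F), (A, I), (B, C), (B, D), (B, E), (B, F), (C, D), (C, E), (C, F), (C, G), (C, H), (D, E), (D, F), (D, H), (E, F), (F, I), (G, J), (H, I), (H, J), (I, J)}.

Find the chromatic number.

B, C, D, E, F are pairwise adjacent (a clique of size 5), so at least 5 colors are needed.
5 colors suffice: color red → {C, I}; color blue → {F, G, H}; color green → {D, J}; color yellow → {A, E}; color purple → {B}. No two adjacent vertices share a color.

5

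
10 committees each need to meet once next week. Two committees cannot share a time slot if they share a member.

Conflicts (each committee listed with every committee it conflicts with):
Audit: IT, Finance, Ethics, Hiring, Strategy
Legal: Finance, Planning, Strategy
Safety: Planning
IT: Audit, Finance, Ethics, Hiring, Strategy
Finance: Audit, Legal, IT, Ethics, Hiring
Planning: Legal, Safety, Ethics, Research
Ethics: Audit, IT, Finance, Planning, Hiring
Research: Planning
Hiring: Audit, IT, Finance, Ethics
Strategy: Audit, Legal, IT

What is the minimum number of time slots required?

Audit, IT, Finance, Ethics, Hiring pairwise conflict, so at least 5 time slots are needed.
5 time slots suffice: Audit=1, Legal=3, Safety=2, IT=4, Finance=2, Planning=1, Ethics=3, Research=2, Hiring=5, Strategy=2. No two conflicting committees share a time slot.

5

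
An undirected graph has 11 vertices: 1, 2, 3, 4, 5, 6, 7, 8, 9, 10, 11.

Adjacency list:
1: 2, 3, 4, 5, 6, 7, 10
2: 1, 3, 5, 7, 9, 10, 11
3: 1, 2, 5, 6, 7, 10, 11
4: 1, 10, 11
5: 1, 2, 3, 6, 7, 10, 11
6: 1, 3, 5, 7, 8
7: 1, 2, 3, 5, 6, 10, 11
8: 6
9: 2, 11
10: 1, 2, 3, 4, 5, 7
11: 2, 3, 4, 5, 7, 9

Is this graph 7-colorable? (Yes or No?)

The chromatic number is 6. 1, 2, 3, 5, 7, 10 are pairwise adjacent (a clique of size 6), so at least 6 colors are needed.
6 colors suffice: color a → {2, 4, 6}; color b → {7, 8, 9}; color c → {5}; color d → {1, 11}; color e → {3}; color f → {10}.
Since 7 ≥ 6, a proper 7-coloring certainly exists.

Yes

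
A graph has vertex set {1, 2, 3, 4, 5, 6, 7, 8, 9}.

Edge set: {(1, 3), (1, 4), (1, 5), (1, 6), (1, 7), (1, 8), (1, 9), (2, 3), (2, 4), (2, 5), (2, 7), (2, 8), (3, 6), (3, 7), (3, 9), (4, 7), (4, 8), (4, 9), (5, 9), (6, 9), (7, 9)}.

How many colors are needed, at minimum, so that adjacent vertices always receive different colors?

1, 3, 6, 9 are mutually adjacent (a clique of size 4), so at least 4 colors are needed.
4 colors suffice: color red → {1, 2}; color blue → {8, 9}; color green → {3, 4, 5}; color yellow → {6, 7}. Each edge has distinct colors on its endpoints.

4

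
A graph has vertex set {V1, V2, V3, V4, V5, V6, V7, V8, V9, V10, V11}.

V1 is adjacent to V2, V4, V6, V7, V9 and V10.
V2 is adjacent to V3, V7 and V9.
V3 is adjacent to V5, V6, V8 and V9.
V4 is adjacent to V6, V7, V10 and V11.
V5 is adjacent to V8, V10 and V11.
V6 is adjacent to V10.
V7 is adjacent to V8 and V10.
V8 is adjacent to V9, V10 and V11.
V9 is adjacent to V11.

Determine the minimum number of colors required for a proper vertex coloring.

4

V1, V4, V7, V10 form a clique, so at least 4 colors are needed.
A valid assignment using 4 colors: V1=red, V2=yellow, V3=blue, V4=yellow, V5=green, V6=green, V7=green, V8=red, V9=green, V10=blue, V11=blue. Each edge has distinct colors on its endpoints.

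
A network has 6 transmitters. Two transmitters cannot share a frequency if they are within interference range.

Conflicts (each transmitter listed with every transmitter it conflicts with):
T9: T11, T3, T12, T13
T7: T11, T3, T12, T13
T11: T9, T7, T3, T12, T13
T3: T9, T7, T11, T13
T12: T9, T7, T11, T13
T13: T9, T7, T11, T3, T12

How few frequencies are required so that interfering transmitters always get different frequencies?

4

T7, T11, T3, T13 are mutually in conflict, so at least 4 frequencies are needed.
4 frequencies suffice: frequency 1 → {T13}; frequency 2 → {T11}; frequency 3 → {T9, T7}; frequency 4 → {T3, T12}. No two conflicting transmitters share a frequency.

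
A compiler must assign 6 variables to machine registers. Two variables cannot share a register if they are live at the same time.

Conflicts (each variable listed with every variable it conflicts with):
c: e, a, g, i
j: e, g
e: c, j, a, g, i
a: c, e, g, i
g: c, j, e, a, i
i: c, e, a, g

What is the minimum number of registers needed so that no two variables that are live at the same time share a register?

5

c, e, a, g, i are mutually in conflict, so at least 5 registers are needed.
5 registers suffice: register 1 → {e}; register 2 → {g}; register 3 → {j, i}; register 4 → {c}; register 5 → {a}. Every pair that conflicts lands in different registers.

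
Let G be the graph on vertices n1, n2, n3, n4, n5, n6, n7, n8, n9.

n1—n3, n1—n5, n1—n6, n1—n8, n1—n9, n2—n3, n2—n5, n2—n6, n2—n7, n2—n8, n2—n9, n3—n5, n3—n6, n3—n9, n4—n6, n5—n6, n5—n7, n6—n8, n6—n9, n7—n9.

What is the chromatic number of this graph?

4

n1, n3, n6, n9 are mutually adjacent (a clique of size 4), so at least 4 colors are needed.
4 colors suffice: n1=B, n2=B, n3=Y, n4=B, n5=G, n6=R, n7=R, n8=G, n9=G. Every edge joins two different colors.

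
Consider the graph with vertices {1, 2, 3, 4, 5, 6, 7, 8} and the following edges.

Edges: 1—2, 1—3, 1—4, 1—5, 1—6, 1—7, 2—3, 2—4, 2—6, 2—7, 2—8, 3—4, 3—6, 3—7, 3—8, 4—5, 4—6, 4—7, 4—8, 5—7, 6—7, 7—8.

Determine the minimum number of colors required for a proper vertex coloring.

1, 2, 3, 4, 6, 7 are pairwise adjacent (a clique of size 6), so at least 6 colors are needed.
6 colors suffice: 1=yellow, 2=purple, 3=green, 4=red, 5=green, 6=orange, 7=blue, 8=yellow. No two adjacent vertices share a color.

6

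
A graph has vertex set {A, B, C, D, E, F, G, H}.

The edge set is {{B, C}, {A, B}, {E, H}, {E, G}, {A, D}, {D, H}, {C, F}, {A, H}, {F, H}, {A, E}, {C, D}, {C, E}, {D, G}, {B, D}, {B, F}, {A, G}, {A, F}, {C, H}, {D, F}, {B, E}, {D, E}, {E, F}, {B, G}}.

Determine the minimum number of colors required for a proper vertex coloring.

5

A, B, D, E, G are pairwise adjacent (a clique of size 5), so at least 5 colors are needed.
5 colors suffice: color 1 → {D}; color 2 → {E}; color 3 → {A, C}; color 4 → {B, H}; color 5 → {F, G}. No two adjacent vertices share a color.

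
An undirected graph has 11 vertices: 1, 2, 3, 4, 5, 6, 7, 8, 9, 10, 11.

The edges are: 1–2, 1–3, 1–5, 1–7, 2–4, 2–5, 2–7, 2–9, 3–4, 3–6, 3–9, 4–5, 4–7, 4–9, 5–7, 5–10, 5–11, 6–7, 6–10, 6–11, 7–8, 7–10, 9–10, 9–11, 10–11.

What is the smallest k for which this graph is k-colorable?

1, 2, 5, 7 are pairwise adjacent (a clique of size 4), so at least 4 colors are needed.
One proper 4-coloring: 1=d, 2=c, 3=c, 4=d, 5=b, 6=b, 7=a, 8=b, 9=a, 10=c, 11=d. Each edge has distinct colors on its endpoints.

4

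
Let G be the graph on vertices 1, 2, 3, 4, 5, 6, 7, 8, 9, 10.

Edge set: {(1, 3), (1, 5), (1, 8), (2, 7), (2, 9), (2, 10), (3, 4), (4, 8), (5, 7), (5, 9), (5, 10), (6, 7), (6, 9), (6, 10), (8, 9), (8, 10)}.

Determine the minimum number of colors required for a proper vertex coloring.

2

2 and 10 are adjacent, so at least 2 colors are needed.
2 colors suffice: color a → {1, 4, 7, 9, 10}; color b → {2, 3, 5, 6, 8}. Each edge has distinct colors on its endpoints.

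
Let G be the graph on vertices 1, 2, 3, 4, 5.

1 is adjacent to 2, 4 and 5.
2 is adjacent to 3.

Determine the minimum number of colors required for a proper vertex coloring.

2

1 and 2 are adjacent, so at least 2 colors are needed.
2 colors suffice: color a → {1, 3}; color b → {2, 4, 5}. Each edge has distinct colors on its endpoints.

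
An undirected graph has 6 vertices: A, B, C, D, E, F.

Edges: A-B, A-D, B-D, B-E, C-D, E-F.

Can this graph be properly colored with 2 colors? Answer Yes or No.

A, B, D are mutually adjacent, so at least 3 colors are needed.
So 2 colors are not enough.

No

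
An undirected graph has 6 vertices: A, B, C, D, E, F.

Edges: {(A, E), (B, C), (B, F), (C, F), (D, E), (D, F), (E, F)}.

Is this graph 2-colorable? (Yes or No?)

D, E, F form a triangle, so at least 3 colors are needed.
So 2 colors are not enough.

No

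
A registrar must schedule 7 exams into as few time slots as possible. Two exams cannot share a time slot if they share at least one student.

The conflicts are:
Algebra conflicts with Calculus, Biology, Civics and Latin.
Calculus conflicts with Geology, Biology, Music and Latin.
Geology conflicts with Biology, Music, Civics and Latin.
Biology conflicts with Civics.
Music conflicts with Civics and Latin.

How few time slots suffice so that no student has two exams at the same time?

4

Calculus, Geology, Music, Latin are mutually in conflict, so at least 4 time slots are needed.
A valid assignment using 4 time slots: Algebra=2, Calculus=1, Geology=2, Biology=3, Music=3, Civics=1, Latin=4. Every pair that conflicts lands in different time slots.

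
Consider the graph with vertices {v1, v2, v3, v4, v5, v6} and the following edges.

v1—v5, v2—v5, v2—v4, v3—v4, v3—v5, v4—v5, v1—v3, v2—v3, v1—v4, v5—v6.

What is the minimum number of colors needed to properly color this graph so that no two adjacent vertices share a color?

v2, v3, v4, v5 form a clique, so at least 4 colors are needed.
4 colors suffice: v1=yellow, v2=yellow, v3=blue, v4=green, v5=red, v6=blue. Every edge joins two different colors.

4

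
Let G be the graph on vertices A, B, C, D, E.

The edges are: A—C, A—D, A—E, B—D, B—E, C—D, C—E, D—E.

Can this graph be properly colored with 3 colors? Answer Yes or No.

A, C, D, E are mutually adjacent (a clique of size 4), so at least 4 colors are needed.
So 3 colors are not enough.

No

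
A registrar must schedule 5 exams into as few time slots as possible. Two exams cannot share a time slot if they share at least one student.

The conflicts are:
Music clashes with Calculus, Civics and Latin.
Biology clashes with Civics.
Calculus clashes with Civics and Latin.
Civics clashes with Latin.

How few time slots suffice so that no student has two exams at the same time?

4

Music, Calculus, Civics, Latin are mutually in conflict, so at least 4 time slots are needed.
4 time slots suffice: time slot 1 → {Civics}; time slot 2 → {Music, Biology}; time slot 3 → {Calculus}; time slot 4 → {Latin}. No two conflicting exams share a time slot.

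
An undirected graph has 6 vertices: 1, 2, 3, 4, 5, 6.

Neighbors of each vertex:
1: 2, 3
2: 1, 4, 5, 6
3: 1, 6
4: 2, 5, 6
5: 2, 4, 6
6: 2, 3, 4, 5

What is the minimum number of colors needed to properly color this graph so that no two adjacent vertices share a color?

2, 4, 5, 6 are pairwise adjacent (a clique of size 4), so at least 4 colors are needed.
One proper 4-coloring: 1=blue, 2=red, 3=red, 4=green, 5=yellow, 6=blue. Every edge joins two different colors.

4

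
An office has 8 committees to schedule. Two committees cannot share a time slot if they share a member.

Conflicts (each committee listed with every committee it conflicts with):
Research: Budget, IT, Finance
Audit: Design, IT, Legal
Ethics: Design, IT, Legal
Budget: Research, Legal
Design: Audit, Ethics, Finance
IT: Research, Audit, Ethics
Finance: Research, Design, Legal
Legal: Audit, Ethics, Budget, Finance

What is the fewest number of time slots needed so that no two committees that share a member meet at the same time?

3

The cycle Research-IT-Audit-Legal-Finance-Research has odd length 5, so it cannot be 2-colored; at least 3 time slots are needed.
3 time slots suffice: time slot 1 → {Research, Design, Legal}; time slot 2 → {Audit, Ethics, Budget, Finance}; time slot 3 → {IT}. Every pair that conflicts lands in different time slots.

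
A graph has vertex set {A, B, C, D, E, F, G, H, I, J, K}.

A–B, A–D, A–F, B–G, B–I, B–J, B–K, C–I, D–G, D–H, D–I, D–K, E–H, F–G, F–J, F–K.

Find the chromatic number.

A and B are adjacent, so at least 2 colors are needed.
One proper 2-coloring: A=2, B=1, C=1, D=1, E=1, F=1, G=2, H=2, I=2, J=2, K=2. No two adjacent vertices share a color.

2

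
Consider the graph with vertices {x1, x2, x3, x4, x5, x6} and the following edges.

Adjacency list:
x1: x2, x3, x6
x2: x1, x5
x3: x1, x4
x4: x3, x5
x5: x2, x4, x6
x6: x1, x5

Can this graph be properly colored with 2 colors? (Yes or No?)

No

The cycle x1-x3-x4-x5-x2-x1 has odd length 5, so it cannot be 2-colored; at least 3 colors are needed.
So 2 colors are not enough.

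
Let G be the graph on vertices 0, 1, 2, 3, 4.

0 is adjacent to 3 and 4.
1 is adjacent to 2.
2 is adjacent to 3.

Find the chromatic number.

2

0 and 3 are adjacent, so at least 2 colors are needed.
2 colors suffice: color red → {1, 3, 4}; color blue → {0, 2}. No two adjacent vertices share a color.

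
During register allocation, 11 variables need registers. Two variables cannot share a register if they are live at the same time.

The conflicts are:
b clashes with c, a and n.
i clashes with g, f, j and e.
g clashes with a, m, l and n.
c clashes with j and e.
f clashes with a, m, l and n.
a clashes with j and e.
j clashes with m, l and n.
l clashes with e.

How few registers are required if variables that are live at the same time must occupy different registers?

2

f and n conflict, so at least 2 registers are needed.
2 registers suffice: register 1 → {b, g, f, j, e}; register 2 → {i, c, a, m, l, n}. Each listed conflict is separated.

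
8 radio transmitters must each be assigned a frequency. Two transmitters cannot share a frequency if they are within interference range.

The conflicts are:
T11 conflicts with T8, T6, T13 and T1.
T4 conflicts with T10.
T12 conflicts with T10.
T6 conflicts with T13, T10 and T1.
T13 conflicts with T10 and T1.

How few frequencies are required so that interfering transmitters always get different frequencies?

T11, T6, T13, T1 are mutually in conflict, so at least 4 frequencies are needed.
4 frequencies suffice: frequency 1 → {T4, T8, T12, T6}; frequency 2 → {T11, T10}; frequency 3 → {T13}; frequency 4 → {T1}. Each listed conflict is separated.

4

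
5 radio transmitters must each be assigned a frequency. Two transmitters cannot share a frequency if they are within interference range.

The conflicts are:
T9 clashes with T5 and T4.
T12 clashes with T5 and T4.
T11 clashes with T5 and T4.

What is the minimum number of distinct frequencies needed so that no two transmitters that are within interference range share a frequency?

T9 and T4 conflict, so at least 2 frequencies are needed.
Using 2 frequencies: T9=2, T12=2, T11=2, T5=1, T4=1. Every pair that conflicts lands in different frequencies.

2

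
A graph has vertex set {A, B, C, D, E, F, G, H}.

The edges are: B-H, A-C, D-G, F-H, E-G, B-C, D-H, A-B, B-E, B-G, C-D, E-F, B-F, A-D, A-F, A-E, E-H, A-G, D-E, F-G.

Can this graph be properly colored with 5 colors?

The chromatic number is 5. A, B, E, F, G form a clique, so at least 5 colors are needed.
One proper 5-coloring: A=2, B=1, C=3, D=1, E=3, F=5, G=4, H=2.
That is already a proper 5-coloring.

Yes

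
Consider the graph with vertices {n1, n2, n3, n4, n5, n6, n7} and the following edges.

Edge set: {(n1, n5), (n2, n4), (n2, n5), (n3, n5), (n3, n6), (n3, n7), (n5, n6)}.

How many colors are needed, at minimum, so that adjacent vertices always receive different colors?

3

n3, n5, n6 form a triangle, so at least 3 colors are needed.
3 colors suffice: n1=B, n2=B, n3=B, n4=R, n5=R, n6=G, n7=R. Every edge joins two different colors.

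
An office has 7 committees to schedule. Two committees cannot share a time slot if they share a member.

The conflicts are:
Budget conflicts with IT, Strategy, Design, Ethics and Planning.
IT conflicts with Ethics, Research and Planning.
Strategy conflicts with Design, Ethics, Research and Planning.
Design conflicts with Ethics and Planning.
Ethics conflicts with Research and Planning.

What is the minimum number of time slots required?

Budget, Strategy, Design, Ethics, Planning all conflict with each other, so at least 5 time slots are needed.
5 time slots suffice: time slot 1 → {Ethics}; time slot 2 → {IT, Strategy}; time slot 3 → {Research, Planning}; time slot 4 → {Budget}; time slot 5 → {Design}. Each listed conflict is separated.

5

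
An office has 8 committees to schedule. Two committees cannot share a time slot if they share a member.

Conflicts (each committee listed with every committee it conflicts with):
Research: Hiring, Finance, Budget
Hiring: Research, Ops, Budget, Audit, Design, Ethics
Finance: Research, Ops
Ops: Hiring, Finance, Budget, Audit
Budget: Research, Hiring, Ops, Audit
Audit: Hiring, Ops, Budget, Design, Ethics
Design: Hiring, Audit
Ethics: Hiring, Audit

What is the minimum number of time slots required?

4

Hiring, Ops, Budget, Audit all conflict with each other, so at least 4 time slots are needed.
4 time slots suffice: time slot 1 → {Hiring, Finance}; time slot 2 → {Research, Audit}; time slot 3 → {Ops, Design, Ethics}; time slot 4 → {Budget}. Every pair that conflicts lands in different time slots.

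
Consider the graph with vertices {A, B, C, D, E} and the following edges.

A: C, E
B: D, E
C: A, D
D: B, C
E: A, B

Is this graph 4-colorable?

Yes

The chromatic number is 3. The cycle E-A-C-D-B-E has odd length 5, so it cannot be 2-colored; at least 3 colors are needed.
3 colors suffice: color 1 → {B, C}; color 2 → {D, E}; color 3 → {A}.
Since 4 ≥ 3, a proper 4-coloring certainly exists.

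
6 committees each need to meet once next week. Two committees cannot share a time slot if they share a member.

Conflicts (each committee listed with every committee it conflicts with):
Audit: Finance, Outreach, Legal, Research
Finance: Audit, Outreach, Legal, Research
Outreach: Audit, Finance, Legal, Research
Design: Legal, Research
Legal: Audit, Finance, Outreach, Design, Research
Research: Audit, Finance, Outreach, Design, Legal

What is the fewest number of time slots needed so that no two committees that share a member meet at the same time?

Audit, Finance, Outreach, Legal, Research pairwise conflict, so at least 5 time slots are needed.
A valid assignment using 5 time slots: Audit=3, Finance=4, Outreach=5, Design=3, Legal=2, Research=1. Each listed conflict is separated.

5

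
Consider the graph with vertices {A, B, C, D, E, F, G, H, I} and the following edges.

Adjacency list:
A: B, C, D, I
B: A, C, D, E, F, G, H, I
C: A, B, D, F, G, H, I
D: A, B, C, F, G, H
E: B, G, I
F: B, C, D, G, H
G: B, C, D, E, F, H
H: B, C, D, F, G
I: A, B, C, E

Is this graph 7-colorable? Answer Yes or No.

The chromatic number is 6. B, C, D, F, G, H are pairwise adjacent (a clique of size 6), so at least 6 colors are needed.
6 colors suffice: color 1 → {B}; color 2 → {C, E}; color 3 → {A, G}; color 4 → {D, I}; color 5 → {F}; color 6 → {H}.
Since 7 ≥ 6, a proper 7-coloring certainly exists.

Yes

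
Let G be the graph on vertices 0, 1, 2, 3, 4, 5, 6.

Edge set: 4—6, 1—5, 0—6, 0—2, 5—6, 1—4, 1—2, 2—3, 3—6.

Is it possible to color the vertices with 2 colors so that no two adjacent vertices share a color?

No

The cycle 1-2-0-6-4-1 has odd length 5, so it cannot be 2-colored; at least 3 colors are needed.
So 2 colors are not enough.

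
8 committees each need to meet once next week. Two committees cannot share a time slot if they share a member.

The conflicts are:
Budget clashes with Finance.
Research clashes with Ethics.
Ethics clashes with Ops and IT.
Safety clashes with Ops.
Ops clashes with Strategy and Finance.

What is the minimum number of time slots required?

Safety and Ops conflict, so at least 2 time slots are needed.
2 time slots suffice: time slot 1 → {Budget, Research, Ops, IT}; time slot 2 → {Ethics, Safety, Strategy, Finance}. No two conflicting committees share a time slot.

2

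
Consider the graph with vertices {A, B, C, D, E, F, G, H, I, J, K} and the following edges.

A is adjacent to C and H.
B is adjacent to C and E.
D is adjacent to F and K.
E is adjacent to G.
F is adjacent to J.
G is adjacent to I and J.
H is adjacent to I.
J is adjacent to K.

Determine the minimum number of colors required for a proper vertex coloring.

The cycle A-H-I-G-E-B-C-A has odd length 7, so it cannot be 2-colored; at least 3 colors are needed.
3 colors suffice: A=red, B=red, C=blue, D=red, E=green, F=blue, G=blue, H=blue, I=red, J=red, K=blue. Each edge has distinct colors on its endpoints.

3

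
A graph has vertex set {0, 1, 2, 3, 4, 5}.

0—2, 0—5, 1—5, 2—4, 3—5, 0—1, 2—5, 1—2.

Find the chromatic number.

0, 1, 2, 5 form a clique, so at least 4 colors are needed.
A valid assignment using 4 colors: 0=c, 1=d, 2=a, 3=a, 4=b, 5=b. No two adjacent vertices share a color.

4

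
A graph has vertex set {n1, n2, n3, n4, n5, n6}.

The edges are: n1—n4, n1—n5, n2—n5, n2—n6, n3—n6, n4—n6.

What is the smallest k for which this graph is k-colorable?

3

The cycle n1-n5-n2-n6-n4-n1 has odd length 5, so it cannot be 2-colored; at least 3 colors are needed.
3 colors suffice: color 1 → {n5, n6}; color 2 → {n2, n3, n4}; color 3 → {n1}. Every edge joins two different colors.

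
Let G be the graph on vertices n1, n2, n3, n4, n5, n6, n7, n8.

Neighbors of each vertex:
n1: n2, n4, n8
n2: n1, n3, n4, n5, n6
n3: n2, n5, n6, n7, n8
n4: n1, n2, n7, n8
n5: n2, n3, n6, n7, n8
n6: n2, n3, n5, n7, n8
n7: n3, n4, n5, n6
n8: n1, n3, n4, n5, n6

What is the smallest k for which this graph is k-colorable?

n3, n5, n6, n7 are mutually adjacent (a clique of size 4), so at least 4 colors are needed.
4 colors suffice: color red → {n3, n4}; color blue → {n2, n7, n8}; color green → {n1, n5}; color yellow → {n6}. Each edge has distinct colors on its endpoints.

4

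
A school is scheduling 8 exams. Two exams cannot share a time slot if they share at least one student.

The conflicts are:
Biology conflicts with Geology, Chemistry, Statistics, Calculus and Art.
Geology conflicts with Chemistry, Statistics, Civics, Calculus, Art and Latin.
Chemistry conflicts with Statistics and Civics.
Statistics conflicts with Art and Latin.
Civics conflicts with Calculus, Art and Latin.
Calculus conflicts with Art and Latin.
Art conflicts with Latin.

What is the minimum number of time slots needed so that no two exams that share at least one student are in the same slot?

Geology, Civics, Calculus, Art, Latin are mutually in conflict, so at least 5 time slots are needed.
5 time slots suffice: time slot 1 → {Geology}; time slot 2 → {Chemistry, Art}; time slot 3 → {Statistics, Civics}; time slot 4 → {Biology, Latin}; time slot 5 → {Calculus}. Each listed conflict is separated.

5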